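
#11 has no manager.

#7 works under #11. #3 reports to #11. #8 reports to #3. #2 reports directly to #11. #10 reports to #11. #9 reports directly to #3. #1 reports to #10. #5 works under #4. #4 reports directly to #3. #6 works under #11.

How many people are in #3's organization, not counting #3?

#3 directly manages #8, #4, #9. #8 has no reports. Under #4: #5 (1). #9 has no reports. So #3's organization is 3 direct reports plus everyone under them: 1 + 2 + 1 = 4.

4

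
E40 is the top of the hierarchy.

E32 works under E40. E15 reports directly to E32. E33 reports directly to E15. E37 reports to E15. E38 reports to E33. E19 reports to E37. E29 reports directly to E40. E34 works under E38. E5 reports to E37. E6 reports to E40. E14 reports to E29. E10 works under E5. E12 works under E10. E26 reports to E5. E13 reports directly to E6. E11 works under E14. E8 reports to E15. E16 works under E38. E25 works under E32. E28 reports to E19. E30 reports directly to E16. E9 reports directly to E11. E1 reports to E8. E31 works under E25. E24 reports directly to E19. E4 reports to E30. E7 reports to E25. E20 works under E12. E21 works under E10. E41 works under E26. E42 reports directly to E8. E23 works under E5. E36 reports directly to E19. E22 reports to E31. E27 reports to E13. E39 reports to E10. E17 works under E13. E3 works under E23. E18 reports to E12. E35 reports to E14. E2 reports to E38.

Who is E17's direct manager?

E13

E17 reports directly to E13.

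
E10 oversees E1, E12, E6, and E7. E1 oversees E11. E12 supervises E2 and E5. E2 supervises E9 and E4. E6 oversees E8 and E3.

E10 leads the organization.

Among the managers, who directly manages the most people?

E10

Direct-report counts: E10 has 4; E6 has 2; E12 has 2; E2 has 2; E1 has 1. The largest is 4, held by E10.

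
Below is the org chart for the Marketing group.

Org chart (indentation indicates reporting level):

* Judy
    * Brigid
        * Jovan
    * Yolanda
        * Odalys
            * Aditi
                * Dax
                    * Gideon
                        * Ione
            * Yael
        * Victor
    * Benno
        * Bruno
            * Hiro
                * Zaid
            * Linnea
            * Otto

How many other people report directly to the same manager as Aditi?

Aditi reports to Odalys. Odalys's other direct reports are Yael — 1 peer.

1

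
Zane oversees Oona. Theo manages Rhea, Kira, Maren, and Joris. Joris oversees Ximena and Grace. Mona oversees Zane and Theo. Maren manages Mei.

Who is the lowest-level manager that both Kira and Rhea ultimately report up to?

Kira's chain of managers is Theo, Mona. Rhea's chain of managers is Theo, Mona. The first manager that appears in both chains is Theo.

Theo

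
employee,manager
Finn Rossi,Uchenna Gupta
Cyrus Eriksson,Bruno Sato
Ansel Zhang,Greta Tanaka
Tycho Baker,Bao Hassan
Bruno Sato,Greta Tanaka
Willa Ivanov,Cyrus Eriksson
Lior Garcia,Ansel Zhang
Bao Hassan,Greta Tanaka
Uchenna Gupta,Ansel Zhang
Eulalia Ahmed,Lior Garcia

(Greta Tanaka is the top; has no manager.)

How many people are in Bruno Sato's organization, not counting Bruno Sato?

Bruno Sato directly manages Cyrus Eriksson. Under Cyrus Eriksson: Willa Ivanov (1). That's 2 in total.

2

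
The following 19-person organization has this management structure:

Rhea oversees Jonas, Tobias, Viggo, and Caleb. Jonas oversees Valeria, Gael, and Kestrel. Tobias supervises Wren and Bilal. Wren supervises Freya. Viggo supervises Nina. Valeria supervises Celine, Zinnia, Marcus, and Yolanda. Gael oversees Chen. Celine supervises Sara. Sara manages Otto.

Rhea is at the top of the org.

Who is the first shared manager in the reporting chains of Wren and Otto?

Rhea

Wren's chain of managers is Tobias, Rhea. Otto's chain of managers is Sara, Celine, Valeria, Jonas, Rhea. The first manager that appears in both chains is Rhea.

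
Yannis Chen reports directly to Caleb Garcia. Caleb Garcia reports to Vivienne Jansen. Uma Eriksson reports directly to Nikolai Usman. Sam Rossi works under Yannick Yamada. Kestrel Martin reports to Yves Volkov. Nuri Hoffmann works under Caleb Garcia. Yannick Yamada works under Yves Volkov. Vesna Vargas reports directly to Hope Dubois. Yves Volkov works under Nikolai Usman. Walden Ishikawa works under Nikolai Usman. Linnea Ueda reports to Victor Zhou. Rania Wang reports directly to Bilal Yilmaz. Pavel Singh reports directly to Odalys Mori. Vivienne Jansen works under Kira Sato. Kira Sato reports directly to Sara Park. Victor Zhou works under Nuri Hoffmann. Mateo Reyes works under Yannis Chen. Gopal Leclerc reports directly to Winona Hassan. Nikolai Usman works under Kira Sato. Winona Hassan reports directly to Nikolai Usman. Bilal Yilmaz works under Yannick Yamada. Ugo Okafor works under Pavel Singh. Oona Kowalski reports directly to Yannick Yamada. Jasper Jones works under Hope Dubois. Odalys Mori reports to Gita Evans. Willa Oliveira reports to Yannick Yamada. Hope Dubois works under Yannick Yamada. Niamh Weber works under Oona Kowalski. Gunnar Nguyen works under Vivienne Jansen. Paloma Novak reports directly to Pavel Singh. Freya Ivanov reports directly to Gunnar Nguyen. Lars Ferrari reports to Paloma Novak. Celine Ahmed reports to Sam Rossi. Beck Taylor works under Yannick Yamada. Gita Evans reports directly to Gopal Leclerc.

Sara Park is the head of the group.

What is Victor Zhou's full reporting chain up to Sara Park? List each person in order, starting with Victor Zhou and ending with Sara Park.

Victor Zhou reports to Nuri Hoffmann. Nuri Hoffmann reports to Caleb Garcia. Caleb Garcia reports to Vivienne Jansen. Vivienne Jansen reports to Kira Sato. Kira Sato reports to Sara Park. Sara Park is at the top.

Victor Zhou -> Nuri Hoffmann -> Caleb Garcia -> Vivienne Jansen -> Kira Sato -> Sara Park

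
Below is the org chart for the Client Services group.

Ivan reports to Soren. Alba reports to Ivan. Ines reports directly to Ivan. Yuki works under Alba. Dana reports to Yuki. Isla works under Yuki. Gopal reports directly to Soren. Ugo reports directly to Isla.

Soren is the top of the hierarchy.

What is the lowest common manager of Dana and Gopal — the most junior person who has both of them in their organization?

Soren

Dana's chain of managers is Yuki, Alba, Ivan, Soren. Gopal's chain of managers is Soren. The first manager that appears in both chains is Soren.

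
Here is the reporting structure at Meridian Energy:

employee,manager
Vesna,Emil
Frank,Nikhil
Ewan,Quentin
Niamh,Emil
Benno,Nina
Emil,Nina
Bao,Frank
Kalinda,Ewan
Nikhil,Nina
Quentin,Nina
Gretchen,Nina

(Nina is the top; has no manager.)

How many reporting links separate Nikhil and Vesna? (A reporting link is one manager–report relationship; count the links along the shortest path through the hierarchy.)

3

Nikhil is 1 level below Nina, and Vesna is 2 levels below Nina (their lowest common manager). The shortest path runs up from Nikhil to Nina and back down to Vesna: 1 + 2 = 3 links.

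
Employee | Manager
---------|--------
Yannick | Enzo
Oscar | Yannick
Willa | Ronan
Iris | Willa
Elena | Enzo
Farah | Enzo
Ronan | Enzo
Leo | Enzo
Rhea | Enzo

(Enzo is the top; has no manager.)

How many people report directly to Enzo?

6

Enzo directly manages Elena, Ronan, Rhea, Leo, Yannick, Farah. That is 6 direct reports.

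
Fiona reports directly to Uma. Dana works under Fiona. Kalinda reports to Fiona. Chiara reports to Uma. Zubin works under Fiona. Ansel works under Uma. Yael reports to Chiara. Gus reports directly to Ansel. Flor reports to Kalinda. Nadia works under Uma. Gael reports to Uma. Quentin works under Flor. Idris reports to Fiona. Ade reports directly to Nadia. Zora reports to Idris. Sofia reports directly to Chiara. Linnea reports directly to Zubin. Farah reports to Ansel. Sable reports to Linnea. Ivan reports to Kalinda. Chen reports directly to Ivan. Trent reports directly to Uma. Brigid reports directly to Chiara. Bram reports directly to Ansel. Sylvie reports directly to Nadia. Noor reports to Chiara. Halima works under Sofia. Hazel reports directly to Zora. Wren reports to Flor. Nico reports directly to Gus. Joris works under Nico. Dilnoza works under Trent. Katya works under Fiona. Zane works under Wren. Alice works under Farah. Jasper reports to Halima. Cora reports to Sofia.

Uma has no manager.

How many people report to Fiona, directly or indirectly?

Fiona directly manages Dana, Kalinda, Zubin, Idris, Katya. Dana has no reports. Under Kalinda: Ivan, Chen, Flor, Wren, Zane, Quentin (6). Under Zubin: Linnea, Sable (2). Under Idris: Zora, Hazel (2). Katya has no reports. So Fiona's organization is 5 direct reports plus everyone under them: 1 + 7 + 3 + 3 + 1 = 15.

15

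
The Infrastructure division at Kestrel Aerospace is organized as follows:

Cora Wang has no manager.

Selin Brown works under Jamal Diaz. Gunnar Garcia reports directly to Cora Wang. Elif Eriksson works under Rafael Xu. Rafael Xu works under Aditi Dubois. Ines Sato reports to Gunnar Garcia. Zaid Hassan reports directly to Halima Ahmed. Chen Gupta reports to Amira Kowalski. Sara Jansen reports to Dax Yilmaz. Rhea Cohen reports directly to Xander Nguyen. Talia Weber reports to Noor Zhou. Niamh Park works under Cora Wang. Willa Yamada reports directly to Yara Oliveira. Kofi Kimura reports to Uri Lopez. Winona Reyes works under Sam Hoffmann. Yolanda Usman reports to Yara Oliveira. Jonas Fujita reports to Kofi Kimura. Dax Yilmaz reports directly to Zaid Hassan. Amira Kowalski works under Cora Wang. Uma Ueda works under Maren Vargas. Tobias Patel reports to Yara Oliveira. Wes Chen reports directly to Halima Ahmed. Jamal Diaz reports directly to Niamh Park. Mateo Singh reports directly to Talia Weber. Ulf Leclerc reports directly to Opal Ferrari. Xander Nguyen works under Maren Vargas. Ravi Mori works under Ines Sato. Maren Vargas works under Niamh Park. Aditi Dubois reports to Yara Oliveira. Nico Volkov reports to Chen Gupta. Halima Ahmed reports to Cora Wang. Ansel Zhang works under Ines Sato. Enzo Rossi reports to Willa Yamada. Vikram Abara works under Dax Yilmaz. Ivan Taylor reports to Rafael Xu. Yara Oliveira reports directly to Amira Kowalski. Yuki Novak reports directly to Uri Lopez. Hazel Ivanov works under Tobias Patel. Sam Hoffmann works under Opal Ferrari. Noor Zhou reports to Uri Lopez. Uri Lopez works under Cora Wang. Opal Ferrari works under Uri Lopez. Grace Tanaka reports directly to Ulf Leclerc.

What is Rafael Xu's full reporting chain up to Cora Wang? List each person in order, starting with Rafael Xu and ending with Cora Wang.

Rafael Xu -> Aditi Dubois -> Yara Oliveira -> Amira Kowalski -> Cora Wang

Rafael Xu reports to Aditi Dubois. Aditi Dubois reports to Yara Oliveira. Yara Oliveira reports to Amira Kowalski. Amira Kowalski reports to Cora Wang. Cora Wang is at the top.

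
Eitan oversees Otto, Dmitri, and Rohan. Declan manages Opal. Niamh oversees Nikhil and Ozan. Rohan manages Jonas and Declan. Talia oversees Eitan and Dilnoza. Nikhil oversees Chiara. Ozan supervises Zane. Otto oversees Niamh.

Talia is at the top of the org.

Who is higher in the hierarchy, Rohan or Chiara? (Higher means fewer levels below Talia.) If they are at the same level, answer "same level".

Rohan

Rohan is 2 levels below Talia; Chiara is 5. Rohan is higher.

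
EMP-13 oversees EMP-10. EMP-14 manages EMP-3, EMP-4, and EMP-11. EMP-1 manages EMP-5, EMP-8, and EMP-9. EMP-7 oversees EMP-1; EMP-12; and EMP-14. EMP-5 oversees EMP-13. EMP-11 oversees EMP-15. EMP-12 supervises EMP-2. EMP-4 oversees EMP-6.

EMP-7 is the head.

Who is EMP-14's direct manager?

EMP-7

EMP-14 reports directly to EMP-7.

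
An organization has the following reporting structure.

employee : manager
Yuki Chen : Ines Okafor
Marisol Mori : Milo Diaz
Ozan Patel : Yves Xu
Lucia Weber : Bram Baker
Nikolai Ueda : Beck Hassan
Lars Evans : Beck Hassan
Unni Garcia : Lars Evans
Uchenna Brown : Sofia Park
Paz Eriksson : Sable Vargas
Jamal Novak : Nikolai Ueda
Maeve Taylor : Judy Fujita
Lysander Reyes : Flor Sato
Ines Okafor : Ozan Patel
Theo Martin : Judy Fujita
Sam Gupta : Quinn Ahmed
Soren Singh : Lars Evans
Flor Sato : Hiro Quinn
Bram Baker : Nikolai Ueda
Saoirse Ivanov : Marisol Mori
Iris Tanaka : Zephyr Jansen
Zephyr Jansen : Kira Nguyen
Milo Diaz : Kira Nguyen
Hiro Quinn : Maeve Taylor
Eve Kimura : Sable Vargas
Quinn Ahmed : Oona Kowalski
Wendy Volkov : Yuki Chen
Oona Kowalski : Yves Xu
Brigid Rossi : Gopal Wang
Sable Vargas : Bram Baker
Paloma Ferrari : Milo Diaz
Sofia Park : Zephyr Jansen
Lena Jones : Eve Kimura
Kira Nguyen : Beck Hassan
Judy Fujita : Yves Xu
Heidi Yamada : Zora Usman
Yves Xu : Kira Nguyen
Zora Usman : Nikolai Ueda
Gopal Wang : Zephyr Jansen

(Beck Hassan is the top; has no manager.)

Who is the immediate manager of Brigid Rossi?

Gopal Wang

Brigid Rossi reports directly to Gopal Wang.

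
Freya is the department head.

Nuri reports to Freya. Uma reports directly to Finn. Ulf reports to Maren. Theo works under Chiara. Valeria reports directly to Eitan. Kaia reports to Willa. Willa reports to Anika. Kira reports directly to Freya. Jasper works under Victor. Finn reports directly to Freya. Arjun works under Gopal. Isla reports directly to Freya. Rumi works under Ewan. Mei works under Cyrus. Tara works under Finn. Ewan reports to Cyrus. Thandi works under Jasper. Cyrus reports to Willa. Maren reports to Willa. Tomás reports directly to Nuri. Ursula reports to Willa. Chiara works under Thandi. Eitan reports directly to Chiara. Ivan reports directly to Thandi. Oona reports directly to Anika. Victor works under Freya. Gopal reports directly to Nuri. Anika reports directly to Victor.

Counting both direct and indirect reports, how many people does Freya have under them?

28

Freya directly manages Victor, Nuri, Finn, Isla, Kira. Under Victor: Jasper, Thandi, Ivan, Chiara, Theo, Eitan, Valeria, Anika, Oona, Willa, Maren, Ulf, Cyrus, Mei, Ewan, Rumi, Ursula, Kaia (18). Under Nuri: Tomás, Gopal, Arjun (3). Under Finn: Uma, Tara (2). Isla has no reports. Kira has no reports. So Freya's organization is 5 direct reports plus everyone under them: 19 + 4 + 3 + 1 + 1 = 28.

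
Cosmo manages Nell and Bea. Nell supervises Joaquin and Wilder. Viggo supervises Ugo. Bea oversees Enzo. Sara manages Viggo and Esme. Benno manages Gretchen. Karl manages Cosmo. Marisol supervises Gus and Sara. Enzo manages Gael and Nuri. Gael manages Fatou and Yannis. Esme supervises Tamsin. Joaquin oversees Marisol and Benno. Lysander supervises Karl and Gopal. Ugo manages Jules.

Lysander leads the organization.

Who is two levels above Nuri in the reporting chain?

Nuri reports to Enzo, and Enzo reports to Bea. So Nuri's skip-level manager is Bea.

Bea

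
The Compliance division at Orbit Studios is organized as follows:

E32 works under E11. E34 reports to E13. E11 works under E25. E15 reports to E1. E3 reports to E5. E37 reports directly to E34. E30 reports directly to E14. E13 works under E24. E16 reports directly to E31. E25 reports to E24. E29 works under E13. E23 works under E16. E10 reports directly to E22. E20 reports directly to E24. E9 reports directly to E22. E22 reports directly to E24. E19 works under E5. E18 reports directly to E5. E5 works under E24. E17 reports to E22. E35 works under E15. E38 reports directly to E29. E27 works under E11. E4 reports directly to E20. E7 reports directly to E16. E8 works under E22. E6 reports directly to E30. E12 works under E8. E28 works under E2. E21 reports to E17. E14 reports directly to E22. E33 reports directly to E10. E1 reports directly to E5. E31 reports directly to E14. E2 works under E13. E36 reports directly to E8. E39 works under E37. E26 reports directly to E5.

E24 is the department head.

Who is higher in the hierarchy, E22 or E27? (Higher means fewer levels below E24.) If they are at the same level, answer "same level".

E22

E22 is 1 level below E24; E27 is 3. E22 is higher.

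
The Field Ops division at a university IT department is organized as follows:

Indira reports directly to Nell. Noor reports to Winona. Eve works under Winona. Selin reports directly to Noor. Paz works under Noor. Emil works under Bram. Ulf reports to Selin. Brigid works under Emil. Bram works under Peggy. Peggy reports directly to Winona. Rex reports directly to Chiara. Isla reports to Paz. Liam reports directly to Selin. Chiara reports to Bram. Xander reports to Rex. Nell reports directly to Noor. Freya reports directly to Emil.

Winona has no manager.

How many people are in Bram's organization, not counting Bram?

6

Bram directly manages Chiara, Emil. Under Chiara: Rex, Xander (2). Under Emil: Brigid, Freya (2). So Bram's organization is 2 direct reports plus everyone under them: 3 + 3 = 6.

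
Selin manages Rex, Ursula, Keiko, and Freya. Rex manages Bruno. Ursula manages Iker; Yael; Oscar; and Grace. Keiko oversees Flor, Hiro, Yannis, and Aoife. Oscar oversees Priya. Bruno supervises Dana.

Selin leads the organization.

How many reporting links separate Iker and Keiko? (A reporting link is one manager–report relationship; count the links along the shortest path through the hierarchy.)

Iker is 2 levels below Selin, and Keiko is 1 level below Selin (their lowest common manager). The shortest path runs up from Iker to Selin and back down to Keiko: 2 + 1 = 3 links.

3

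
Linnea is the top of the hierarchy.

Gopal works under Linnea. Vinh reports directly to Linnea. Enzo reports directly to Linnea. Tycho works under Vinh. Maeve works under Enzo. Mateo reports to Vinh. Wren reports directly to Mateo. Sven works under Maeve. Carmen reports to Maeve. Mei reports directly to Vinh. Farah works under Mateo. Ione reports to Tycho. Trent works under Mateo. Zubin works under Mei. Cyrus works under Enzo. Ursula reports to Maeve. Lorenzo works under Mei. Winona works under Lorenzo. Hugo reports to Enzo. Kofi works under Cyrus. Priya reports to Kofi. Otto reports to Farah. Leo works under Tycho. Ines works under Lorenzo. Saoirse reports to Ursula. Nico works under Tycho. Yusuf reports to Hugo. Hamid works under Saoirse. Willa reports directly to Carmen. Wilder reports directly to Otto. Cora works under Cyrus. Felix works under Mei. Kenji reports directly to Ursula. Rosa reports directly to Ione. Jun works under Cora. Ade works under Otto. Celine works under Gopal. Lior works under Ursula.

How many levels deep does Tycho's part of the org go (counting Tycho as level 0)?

2

The longest chain under Tycho runs Tycho → Ione → Rosa, which is 2 levels below Tycho.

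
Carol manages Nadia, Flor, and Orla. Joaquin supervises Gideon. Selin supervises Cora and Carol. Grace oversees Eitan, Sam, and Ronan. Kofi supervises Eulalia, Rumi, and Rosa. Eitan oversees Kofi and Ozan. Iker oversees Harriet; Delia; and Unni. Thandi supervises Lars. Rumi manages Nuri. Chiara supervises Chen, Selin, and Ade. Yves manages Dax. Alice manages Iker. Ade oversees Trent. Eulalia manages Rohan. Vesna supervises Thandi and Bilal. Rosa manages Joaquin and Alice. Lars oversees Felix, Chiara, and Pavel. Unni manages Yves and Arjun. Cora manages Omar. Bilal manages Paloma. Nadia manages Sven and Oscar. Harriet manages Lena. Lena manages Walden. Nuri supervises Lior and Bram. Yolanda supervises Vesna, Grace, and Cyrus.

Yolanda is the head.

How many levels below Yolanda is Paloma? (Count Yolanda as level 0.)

3

Chain from Paloma up to Yolanda: Paloma → Bilal → Vesna → Yolanda. That is 3 steps up, so Paloma is 3 levels below Yolanda.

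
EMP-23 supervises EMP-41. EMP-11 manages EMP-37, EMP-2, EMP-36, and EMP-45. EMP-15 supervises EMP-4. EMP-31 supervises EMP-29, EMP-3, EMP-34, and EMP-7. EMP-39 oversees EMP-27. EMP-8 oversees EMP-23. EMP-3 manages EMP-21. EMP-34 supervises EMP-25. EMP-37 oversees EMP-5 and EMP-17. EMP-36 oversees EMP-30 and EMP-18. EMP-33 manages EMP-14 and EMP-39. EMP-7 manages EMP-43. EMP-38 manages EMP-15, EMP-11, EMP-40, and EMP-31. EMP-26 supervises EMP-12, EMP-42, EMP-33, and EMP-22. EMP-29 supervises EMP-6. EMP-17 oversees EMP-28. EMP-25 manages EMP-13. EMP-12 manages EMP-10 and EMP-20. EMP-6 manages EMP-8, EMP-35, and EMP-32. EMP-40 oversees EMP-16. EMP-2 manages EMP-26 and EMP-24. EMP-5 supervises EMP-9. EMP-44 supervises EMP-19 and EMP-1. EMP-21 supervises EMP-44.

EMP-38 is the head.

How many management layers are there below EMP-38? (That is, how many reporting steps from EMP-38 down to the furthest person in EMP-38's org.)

The longest chain under EMP-38 runs EMP-38 → EMP-11 → EMP-2 → EMP-26 → EMP-33 → EMP-39 → EMP-27, which is 6 levels below EMP-38.

6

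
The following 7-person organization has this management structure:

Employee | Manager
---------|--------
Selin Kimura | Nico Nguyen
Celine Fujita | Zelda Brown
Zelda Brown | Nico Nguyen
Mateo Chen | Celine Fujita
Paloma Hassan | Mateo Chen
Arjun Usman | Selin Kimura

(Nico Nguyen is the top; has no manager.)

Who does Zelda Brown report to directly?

Nico Nguyen

Zelda Brown reports directly to Nico Nguyen.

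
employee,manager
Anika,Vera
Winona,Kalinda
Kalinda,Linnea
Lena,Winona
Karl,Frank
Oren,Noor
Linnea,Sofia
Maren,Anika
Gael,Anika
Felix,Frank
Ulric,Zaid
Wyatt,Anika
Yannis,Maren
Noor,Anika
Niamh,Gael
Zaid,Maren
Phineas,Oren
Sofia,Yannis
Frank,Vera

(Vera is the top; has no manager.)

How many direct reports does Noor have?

Noor directly manages Oren. That is 1 direct report.

1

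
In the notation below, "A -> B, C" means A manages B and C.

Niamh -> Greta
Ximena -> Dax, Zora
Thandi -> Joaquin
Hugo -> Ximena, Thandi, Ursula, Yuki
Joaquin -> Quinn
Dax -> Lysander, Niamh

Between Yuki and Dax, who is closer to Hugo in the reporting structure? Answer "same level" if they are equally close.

Yuki

Yuki is 1 level below Hugo; Dax is 2. Yuki is higher.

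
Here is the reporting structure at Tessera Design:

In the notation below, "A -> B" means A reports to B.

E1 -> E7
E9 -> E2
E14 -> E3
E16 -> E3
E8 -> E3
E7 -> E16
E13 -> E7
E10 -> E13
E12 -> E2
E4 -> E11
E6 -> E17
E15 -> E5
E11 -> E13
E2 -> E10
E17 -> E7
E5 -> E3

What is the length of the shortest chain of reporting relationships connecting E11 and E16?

E11 is in E16's organization: the chain from E11 up to E16 is E11 → E13 → E7 → E16, which is 3 links.

3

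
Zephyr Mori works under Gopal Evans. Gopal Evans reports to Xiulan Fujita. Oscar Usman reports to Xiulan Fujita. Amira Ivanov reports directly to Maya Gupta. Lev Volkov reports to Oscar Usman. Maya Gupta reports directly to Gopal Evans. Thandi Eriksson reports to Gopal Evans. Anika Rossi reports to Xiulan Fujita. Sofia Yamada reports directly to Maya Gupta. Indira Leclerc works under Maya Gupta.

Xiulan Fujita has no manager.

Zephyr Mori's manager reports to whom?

Xiulan Fujita

Zephyr Mori reports to Gopal Evans, and Gopal Evans reports to Xiulan Fujita. So Zephyr Mori's skip-level manager is Xiulan Fujita.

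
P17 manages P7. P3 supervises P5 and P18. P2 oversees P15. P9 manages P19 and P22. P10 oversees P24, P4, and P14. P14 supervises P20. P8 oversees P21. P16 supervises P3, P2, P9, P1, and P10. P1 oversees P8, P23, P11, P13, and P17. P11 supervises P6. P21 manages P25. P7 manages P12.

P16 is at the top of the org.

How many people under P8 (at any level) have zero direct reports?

1

The only person in P8's organization with no one reporting to them is P25. That is 1.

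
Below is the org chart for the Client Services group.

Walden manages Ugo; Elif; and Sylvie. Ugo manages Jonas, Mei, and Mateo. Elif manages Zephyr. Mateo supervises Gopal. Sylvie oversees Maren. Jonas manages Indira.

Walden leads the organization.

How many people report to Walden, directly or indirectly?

10

Walden directly manages Ugo, Elif, Sylvie. Under Ugo: Jonas, Indira, Mei, Mateo, Gopal (5). Under Elif: Zephyr (1). Under Sylvie: Maren (1). So Walden's organization is 3 direct reports plus everyone under them: 6 + 2 + 2 = 10.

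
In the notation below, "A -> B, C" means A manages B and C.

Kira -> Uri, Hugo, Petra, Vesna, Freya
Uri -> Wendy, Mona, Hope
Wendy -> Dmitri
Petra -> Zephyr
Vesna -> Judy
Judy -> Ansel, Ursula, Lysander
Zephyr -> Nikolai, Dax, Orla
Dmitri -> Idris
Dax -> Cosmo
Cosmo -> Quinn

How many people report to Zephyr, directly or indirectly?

5

Zephyr directly manages Nikolai, Dax, Orla. Nikolai has no reports. Under Dax: Cosmo, Quinn (2). Orla has no reports. So Zephyr's organization is 3 direct reports plus everyone under them: 1 + 3 + 1 = 5.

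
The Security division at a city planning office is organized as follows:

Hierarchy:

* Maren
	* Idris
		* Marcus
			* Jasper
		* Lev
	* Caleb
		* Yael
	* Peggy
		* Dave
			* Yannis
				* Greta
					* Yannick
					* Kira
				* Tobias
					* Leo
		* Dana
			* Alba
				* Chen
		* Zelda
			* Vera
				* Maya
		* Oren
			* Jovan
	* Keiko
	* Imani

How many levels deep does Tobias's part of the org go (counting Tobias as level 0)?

1

The longest chain under Tobias runs Tobias → Leo, which is 1 level below Tobias.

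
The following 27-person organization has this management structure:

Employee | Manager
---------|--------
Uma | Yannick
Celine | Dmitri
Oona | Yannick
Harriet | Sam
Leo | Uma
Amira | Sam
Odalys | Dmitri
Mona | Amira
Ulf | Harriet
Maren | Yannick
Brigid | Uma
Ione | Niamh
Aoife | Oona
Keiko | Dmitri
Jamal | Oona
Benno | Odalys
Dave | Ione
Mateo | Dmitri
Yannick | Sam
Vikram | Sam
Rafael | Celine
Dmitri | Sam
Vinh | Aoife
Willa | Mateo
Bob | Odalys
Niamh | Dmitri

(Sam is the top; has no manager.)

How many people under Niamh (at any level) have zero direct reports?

The only person in Niamh's organization with no one reporting to them is Dave. That is 1.

1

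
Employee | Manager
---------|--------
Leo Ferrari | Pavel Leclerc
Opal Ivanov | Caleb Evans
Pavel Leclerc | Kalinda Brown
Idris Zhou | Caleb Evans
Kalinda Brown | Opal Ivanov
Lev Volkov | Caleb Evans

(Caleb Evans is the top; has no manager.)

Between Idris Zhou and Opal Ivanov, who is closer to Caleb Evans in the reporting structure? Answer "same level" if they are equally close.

Both Idris Zhou and Opal Ivanov are 1 level below Caleb Evans.

same level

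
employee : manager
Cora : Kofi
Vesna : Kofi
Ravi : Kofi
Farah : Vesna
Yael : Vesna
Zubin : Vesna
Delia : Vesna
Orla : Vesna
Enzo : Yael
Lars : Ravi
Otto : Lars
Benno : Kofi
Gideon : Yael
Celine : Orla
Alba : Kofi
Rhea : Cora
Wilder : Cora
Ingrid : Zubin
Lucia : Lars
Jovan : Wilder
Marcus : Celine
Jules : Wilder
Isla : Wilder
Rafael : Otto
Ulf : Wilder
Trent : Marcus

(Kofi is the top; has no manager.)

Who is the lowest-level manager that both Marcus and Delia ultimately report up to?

Vesna

Marcus's chain of managers is Celine, Orla, Vesna, Kofi. Delia's chain of managers is Vesna, Kofi. The first manager that appears in both chains is Vesna.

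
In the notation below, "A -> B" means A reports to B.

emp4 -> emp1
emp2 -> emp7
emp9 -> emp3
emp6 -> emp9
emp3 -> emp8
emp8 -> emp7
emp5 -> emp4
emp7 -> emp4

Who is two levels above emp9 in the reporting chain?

emp9 reports to emp3, and emp3 reports to emp8. So emp9's skip-level manager is emp8.

emp8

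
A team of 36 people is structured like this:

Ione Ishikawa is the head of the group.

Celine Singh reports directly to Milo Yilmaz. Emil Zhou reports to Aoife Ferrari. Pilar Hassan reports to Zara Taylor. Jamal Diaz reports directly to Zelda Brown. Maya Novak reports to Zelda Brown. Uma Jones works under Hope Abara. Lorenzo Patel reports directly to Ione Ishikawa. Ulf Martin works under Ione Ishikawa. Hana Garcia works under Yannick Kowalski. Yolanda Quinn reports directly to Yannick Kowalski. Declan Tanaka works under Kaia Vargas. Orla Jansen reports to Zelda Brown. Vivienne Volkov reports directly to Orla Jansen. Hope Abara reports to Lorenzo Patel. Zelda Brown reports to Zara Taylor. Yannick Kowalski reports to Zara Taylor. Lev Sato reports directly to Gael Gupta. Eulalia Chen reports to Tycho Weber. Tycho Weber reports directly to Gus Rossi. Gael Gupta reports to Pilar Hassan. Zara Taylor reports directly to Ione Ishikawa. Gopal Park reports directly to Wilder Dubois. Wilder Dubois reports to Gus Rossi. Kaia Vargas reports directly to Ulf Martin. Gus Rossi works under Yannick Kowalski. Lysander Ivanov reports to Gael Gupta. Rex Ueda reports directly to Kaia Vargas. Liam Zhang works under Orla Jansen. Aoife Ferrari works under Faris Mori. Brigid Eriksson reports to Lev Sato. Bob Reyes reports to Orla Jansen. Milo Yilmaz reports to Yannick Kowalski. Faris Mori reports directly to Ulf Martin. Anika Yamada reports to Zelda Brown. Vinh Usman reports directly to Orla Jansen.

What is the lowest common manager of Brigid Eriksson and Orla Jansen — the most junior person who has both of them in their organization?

Zara Taylor

Brigid Eriksson's chain of managers is Lev Sato, Gael Gupta, Pilar Hassan, Zara Taylor, Ione Ishikawa. Orla Jansen's chain of managers is Zelda Brown, Zara Taylor, Ione Ishikawa. The first manager that appears in both chains is Zara Taylor.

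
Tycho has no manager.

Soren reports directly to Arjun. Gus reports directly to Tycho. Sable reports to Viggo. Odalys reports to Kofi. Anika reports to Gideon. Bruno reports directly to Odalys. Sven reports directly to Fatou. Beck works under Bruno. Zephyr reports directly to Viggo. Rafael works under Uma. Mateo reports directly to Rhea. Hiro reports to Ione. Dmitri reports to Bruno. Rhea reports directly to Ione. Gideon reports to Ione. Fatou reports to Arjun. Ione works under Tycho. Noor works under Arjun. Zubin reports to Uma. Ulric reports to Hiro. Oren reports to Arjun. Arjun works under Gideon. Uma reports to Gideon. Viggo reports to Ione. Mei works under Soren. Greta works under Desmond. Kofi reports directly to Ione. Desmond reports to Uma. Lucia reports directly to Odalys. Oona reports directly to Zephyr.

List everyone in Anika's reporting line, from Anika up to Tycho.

Anika -> Gideon -> Ione -> Tycho

Anika reports to Gideon. Gideon reports to Ione. Ione reports to Tycho. Tycho is at the top.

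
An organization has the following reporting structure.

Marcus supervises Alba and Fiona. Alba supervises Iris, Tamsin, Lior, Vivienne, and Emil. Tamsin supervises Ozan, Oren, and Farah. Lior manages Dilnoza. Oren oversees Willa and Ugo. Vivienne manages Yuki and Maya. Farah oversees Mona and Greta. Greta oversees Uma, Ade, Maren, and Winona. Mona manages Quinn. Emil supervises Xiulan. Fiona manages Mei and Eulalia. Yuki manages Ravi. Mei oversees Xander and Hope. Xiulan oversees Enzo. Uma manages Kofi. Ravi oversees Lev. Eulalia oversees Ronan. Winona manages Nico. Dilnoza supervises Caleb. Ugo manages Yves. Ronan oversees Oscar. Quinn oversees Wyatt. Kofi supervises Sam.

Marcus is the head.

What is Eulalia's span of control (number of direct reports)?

Eulalia directly manages Ronan. That is 1 direct report.

1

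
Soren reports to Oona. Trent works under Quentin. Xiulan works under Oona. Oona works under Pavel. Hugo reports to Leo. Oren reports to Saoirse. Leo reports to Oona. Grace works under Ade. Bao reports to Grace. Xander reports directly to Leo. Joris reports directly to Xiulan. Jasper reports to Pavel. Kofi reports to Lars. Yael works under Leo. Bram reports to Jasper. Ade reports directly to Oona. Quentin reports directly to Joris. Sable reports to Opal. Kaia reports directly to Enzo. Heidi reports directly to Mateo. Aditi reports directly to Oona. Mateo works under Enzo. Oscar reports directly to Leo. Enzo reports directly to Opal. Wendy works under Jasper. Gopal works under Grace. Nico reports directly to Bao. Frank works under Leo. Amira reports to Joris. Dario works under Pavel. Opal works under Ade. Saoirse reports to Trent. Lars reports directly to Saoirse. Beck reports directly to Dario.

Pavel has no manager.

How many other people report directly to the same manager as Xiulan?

4

Xiulan reports to Oona. Oona's other direct reports are Ade, Leo, Aditi, Soren — 4 peers.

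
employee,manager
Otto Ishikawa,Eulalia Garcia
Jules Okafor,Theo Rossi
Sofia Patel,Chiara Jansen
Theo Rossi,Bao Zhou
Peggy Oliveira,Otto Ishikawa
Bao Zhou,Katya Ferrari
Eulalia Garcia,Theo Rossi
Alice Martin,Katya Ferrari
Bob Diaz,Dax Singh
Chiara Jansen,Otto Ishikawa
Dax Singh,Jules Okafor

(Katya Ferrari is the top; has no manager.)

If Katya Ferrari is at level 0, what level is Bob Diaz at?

Chain from Bob Diaz up to Katya Ferrari: Bob Diaz → Dax Singh → Jules Okafor → Theo Rossi → Bao Zhou → Katya Ferrari. That is 5 steps up, so Bob Diaz is 5 levels below Katya Ferrari.

5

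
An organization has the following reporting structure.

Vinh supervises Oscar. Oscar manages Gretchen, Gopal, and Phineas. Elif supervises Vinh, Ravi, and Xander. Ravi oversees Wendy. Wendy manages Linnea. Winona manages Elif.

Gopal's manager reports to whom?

Vinh

Gopal reports to Oscar, and Oscar reports to Vinh. So Gopal's skip-level manager is Vinh.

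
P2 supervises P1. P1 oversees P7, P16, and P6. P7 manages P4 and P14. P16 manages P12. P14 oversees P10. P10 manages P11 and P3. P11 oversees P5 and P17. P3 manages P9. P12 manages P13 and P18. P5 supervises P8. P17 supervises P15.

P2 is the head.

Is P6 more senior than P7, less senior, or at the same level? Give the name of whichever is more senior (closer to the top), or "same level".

same level

Both P6 and P7 are 2 levels below P2.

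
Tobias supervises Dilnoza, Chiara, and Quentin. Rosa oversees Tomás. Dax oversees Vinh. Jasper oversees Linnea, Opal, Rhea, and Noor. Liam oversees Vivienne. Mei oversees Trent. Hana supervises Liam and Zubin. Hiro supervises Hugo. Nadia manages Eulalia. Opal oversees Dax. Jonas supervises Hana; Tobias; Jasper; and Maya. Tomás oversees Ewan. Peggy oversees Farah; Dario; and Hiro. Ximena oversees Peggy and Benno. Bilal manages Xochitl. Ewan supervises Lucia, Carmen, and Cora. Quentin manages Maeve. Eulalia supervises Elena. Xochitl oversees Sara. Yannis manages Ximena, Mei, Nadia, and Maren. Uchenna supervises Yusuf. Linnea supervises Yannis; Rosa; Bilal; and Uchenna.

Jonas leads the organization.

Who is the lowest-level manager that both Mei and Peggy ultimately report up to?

Yannis

Mei's chain of managers is Yannis, Linnea, Jasper, Jonas. Peggy's chain of managers is Ximena, Yannis, Linnea, Jasper, Jonas. The first manager that appears in both chains is Yannis.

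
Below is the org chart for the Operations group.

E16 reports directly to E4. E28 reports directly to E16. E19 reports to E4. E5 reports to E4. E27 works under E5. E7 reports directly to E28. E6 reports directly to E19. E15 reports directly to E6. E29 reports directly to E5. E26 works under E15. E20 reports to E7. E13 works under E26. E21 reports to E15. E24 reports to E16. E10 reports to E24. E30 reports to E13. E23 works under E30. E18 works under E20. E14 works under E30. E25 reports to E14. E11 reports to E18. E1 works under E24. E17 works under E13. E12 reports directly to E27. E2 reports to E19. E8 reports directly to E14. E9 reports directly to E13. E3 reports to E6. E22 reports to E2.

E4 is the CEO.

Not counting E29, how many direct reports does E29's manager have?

E29 reports to E5. E5's other direct reports are E27 — 1 peer.

1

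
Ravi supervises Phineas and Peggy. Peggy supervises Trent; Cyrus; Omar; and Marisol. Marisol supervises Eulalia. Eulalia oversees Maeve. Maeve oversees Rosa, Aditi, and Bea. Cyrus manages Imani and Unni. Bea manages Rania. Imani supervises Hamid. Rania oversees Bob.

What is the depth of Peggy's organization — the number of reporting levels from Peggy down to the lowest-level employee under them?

The longest chain under Peggy runs Peggy → Marisol → Eulalia → Maeve → Bea → Rania → Bob, which is 6 levels below Peggy.

6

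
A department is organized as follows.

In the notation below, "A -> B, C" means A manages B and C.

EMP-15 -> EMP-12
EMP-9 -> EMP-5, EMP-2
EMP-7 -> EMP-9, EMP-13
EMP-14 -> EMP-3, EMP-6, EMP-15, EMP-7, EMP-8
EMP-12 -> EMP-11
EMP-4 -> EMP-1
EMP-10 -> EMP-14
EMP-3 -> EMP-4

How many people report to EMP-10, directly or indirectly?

EMP-10 directly manages EMP-14. Under EMP-14: EMP-8, EMP-7, EMP-13, EMP-9, EMP-2, EMP-5, EMP-15, EMP-12, EMP-11, EMP-6, EMP-3, EMP-4, EMP-1 (13). That's 14 in total.

14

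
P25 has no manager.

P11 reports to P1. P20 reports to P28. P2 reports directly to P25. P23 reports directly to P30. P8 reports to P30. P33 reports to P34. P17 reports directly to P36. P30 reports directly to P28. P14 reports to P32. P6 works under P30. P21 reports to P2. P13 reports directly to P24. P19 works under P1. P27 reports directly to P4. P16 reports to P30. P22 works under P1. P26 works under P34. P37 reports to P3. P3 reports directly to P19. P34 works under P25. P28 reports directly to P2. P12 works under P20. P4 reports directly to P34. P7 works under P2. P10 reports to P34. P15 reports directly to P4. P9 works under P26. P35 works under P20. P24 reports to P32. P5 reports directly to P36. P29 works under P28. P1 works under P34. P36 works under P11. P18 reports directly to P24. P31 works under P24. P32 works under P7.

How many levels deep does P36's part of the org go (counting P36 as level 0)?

1

The longest chain under P36 runs P36 → P17, which is 1 level below P36.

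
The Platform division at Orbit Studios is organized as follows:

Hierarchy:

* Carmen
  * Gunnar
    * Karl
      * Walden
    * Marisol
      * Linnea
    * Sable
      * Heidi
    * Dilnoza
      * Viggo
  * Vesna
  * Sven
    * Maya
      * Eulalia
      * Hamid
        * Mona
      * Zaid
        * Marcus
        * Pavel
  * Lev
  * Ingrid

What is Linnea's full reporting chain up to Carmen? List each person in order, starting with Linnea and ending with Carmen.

Linnea reports to Marisol. Marisol reports to Gunnar. Gunnar reports to Carmen. Carmen is at the top.

Linnea -> Marisol -> Gunnar -> Carmen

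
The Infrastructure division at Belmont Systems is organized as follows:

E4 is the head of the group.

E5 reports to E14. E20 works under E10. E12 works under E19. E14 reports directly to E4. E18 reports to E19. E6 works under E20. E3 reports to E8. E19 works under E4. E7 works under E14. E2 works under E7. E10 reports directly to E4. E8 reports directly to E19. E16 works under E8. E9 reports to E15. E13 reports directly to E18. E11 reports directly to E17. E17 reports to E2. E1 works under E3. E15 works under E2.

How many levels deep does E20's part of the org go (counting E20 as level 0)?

The longest chain under E20 runs E20 → E6, which is 1 level below E20.

1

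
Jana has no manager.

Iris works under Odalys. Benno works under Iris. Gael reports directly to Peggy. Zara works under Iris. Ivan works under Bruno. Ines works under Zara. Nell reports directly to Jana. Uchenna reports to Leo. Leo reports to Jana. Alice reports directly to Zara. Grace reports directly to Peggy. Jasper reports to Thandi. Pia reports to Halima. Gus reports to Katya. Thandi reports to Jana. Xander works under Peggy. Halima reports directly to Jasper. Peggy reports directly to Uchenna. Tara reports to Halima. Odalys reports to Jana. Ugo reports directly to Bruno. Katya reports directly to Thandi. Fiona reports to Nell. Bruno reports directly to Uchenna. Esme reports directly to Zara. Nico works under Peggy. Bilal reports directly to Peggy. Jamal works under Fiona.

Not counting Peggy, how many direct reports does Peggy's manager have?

1

Peggy reports to Uchenna. Uchenna's other direct reports are Bruno — 1 peer.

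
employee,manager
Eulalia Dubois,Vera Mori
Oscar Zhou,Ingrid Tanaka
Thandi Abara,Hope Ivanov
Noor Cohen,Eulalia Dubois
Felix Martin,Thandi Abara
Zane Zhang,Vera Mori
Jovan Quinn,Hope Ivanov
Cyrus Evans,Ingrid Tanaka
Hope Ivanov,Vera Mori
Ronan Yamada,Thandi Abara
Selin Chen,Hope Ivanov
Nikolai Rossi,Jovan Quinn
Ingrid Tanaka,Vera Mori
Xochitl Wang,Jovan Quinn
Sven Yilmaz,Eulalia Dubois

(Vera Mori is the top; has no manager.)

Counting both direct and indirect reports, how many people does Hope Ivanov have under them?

Hope Ivanov directly manages Jovan Quinn, Thandi Abara, Selin Chen. Under Jovan Quinn: Nikolai Rossi, Xochitl Wang (2). Under Thandi Abara: Ronan Yamada, Felix Martin (2). Selin Chen has no reports. So Hope Ivanov's organization is 3 direct reports plus everyone under them: 3 + 3 + 1 = 7.

7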